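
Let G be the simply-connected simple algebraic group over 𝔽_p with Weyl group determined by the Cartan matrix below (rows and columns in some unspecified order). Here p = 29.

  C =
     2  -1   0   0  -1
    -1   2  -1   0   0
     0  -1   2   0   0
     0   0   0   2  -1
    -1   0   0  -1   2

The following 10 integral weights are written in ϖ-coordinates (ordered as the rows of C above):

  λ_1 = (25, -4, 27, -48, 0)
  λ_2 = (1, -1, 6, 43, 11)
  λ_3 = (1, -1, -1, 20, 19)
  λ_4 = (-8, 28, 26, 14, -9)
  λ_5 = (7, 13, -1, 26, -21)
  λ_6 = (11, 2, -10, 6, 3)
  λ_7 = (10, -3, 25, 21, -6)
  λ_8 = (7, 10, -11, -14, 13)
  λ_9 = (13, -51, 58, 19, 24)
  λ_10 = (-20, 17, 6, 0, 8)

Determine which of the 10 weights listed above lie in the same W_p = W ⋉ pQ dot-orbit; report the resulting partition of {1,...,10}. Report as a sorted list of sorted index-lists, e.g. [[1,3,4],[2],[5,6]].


Root system A_5: the 5×5 matrix C matches after relabeling.

Alcove-folded reps (p=29, 10 weights, presented ϖ-order):

  [1] (3, 2, 1, 5, 1)
  [2] (12, 2, 0, 7, 8)
  [3] (12, 2, 0, 7, 8)
  [4] (12, 2, 0, 7, 8)
  [5] (12, 2, 0, 7, 8)
  [6] (6, 6, 3, 7, 4)
  [7] (3, 2, 1, 5, 1)
  [8] (8, 1, 6, 9, 1)
  [9] (8, 1, 6, 9, 1)
  [10] (8, 1, 6, 9, 1)

Partition of {1..10} into 4 W_29-dot-orbits:

[[1, 7], [2, 3, 4, 5], [6], [8, 9, 10]]


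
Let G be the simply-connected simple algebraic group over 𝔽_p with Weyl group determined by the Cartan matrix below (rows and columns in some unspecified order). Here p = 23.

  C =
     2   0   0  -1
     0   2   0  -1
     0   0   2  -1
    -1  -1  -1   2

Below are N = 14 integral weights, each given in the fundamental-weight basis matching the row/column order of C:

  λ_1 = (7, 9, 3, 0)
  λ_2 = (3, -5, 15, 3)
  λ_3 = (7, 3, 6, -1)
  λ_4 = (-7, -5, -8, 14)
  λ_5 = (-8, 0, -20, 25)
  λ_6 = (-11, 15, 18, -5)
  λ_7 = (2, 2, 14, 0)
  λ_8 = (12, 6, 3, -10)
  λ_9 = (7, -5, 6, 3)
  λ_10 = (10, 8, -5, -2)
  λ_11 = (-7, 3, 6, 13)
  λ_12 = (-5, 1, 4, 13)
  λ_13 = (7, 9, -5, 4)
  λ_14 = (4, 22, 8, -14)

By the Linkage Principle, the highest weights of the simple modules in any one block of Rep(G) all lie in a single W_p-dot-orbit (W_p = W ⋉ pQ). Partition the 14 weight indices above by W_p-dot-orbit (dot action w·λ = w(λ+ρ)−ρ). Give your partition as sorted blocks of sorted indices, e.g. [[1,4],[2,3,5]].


Dynkin diagram of C (from the 6 off-diagonal −1 entries): D_4.

Each λ_j+ρ reduced to Ā_23; 4-tuples below use C's row order:

  λ_1+ρ ↦ (8, 10, 4, 0)
  λ_2+ρ ↦ (3, 3, 15, 1)
  λ_3+ρ ↦ (8, 4, 7, 0)
  λ_4+ρ ↦ (4, 2, 5, 2)
  λ_5+ρ ↦ (3, 3, 15, 1)
  λ_6+ρ ↦ (4, 2, 5, 2)
  λ_7+ρ ↦ (3, 3, 15, 1)
  λ_8+ρ ↦ (4, 2, 5, 2)
  λ_9+ρ ↦ (8, 4, 7, 0)
  λ_10+ρ ↦ (6, 4, 1, 4)
  λ_11+ρ ↦ (4, 2, 5, 2)
  λ_12+ρ ↦ (4, 2, 5, 2)
  λ_13+ρ ↦ (8, 10, 4, 0)
  λ_14+ρ ↦ (8, 10, 4, 0)

The 14 indices split into 5 linkage classes (same alcove rep ⇔ same W_23-dot-orbit):

[[1, 13, 14], [2, 5, 7], [3, 9], [4, 6, 8, 11, 12], [10]]


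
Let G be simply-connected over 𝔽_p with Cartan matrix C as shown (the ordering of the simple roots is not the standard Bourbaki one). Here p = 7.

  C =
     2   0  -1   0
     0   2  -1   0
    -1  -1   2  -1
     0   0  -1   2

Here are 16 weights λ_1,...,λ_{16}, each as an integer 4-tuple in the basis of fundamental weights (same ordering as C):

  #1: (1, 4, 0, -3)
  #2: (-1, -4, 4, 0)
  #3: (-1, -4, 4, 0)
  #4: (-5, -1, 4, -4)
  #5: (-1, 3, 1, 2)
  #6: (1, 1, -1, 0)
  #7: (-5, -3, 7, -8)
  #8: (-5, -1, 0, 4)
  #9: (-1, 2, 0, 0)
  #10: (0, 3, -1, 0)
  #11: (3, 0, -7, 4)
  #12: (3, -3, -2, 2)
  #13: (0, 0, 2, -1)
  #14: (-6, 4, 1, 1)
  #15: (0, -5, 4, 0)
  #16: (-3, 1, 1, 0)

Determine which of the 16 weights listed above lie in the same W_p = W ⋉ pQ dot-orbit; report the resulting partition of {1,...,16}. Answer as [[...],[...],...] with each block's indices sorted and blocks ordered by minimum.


Type D_4, rank 4, |W|=192; reorder rows/cols to standard.

Folding the 16 weights λ_j+ρ into Ā_7 (reps in the given 4-coord order):

  λ_1+ρ ↦ (1, 4, 0, 1) · λ_2+ρ ↦ (0, 3, 1, 1) · λ_3+ρ ↦ (0, 3, 1, 1) · λ_4+ρ ↦ (2, 2, 0, 1) · λ_5+ρ ↦ (2, 2, 0, 1) · λ_6+ρ ↦ (2, 2, 0, 1) · λ_7+ρ ↦ (1, 3, 0, 2) · λ_8+ρ ↦ (1, 3, 0, 2) · λ_9+ρ ↦ (0, 3, 1, 1) · λ_10+ρ ↦ (1, 4, 0, 1) · λ_11+ρ ↦ (0, 3, 1, 1) · λ_12+ρ ↦ (1, 1, 2, 0) · λ_13+ρ ↦ (1, 1, 2, 0) · λ_14+ρ ↦ (2, 2, 0, 1) · λ_15+ρ ↦ (1, 4, 0, 1) · λ_16+ρ ↦ (2, 2, 0, 1)

Partition of {1..16} into 5 W_7-dot-orbits:

[[1, 10, 15], [2, 3, 9, 11], [4, 5, 6, 14, 16], [7, 8], [12, 13]]


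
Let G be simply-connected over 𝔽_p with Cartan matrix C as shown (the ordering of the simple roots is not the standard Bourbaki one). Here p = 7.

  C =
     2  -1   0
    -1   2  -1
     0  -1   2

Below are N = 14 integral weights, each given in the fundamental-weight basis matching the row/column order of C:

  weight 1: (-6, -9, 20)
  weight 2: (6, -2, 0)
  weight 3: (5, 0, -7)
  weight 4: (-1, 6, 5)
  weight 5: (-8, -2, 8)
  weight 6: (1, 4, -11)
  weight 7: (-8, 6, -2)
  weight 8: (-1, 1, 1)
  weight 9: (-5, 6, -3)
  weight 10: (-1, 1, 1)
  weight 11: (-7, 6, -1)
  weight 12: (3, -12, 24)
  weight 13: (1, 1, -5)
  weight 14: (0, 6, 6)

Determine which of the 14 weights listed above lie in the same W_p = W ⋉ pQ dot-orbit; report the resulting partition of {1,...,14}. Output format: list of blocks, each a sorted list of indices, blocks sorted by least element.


Dynkin diagram of C (from the 4 off-diagonal −1 entries): A_3.

Each λ_j+ρ reduced to Ā_7; 3-tuples below use C's row order:

  [1] (1, 5, 1);  [2] (6, 1, 0);  [3] (1, 5, 1);  [4] (6, 1, 0);  [5] (1, 5, 1);  [6] (0, 2, 2);  [7] (6, 1, 0);  [8] (0, 2, 2);  [9] (4, 1, 2);  [10] (0, 2, 2);  [11] (6, 1, 0);  [12] (4, 0, 3);  [13] (0, 2, 2);  [14] (6, 1, 0)

Linkage partition of the 14 weights (5 classes, p=7):

[[1, 3, 5], [2, 4, 7, 11, 14], [6, 8, 10, 13], [9], [12]]


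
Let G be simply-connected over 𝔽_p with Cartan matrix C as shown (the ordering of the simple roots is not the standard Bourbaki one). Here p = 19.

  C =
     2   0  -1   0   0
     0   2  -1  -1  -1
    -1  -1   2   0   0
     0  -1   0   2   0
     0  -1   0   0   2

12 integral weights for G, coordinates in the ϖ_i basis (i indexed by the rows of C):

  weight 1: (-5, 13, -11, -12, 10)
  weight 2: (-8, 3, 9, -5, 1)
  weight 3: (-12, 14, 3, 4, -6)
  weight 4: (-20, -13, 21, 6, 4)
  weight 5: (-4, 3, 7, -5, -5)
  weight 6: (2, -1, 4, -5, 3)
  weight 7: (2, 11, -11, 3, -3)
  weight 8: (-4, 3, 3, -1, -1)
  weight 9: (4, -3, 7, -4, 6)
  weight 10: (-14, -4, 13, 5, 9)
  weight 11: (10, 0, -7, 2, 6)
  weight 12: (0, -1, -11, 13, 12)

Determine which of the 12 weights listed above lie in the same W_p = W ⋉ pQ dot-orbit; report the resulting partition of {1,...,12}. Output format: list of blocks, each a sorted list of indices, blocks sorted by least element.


Type D_5, rank 5, |W|=1920; reorder rows/cols to standard.

Each λ_j+ρ reduced to Ā_19; 5-tuples below use C's row order:

  λ_1 → (3, 4, 1, 0, 0);  λ_2 → (7, 0, 3, 4, 2);  λ_3 → (3, 4, 1, 0, 0);  λ_4 → (7, 0, 3, 4, 2);  λ_5 → (3, 4, 1, 0, 0);  λ_6 → (3, 4, 1, 0, 0);  λ_7 → (7, 0, 3, 4, 2);  λ_8 → (3, 4, 1, 0, 0);  λ_9 → (5, 3, 1, 2, 2);  λ_10 → (5, 3, 1, 2, 2);  λ_11 → (5, 3, 1, 2, 2);  λ_12 → (0, 1, 1, 4, 3)

Grouping the 12 weights by Ā_19-representative: 4 linkage classes.

[[1, 3, 5, 6, 8], [2, 4, 7], [9, 10, 11], [12]]


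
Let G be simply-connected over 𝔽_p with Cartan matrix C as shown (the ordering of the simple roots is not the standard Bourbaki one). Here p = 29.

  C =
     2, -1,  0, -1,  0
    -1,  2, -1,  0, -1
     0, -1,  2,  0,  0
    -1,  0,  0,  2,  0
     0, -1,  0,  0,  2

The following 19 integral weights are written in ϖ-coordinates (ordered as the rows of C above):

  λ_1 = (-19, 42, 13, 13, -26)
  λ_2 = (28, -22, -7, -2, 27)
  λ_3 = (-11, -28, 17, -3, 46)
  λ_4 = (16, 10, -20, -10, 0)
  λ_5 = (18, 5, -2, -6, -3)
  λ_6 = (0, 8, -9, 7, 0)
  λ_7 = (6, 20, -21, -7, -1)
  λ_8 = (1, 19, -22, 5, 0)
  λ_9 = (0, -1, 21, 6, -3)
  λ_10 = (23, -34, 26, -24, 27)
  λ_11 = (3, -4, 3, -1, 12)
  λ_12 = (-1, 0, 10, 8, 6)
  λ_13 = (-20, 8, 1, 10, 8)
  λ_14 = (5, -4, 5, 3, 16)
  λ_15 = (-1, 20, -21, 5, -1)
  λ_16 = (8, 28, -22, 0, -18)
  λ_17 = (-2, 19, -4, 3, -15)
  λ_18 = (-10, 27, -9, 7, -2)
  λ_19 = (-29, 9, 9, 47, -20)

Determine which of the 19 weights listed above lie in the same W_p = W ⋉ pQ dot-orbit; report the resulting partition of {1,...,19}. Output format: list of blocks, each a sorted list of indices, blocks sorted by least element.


Dynkin diagram of C (from the 8 off-diagonal −1 entries): D_5.

Ā_29 reps of the 19 weights (D_5, coords as presented):

  [1] (1, 3, 1, 0, 10)
  [2] (0, 1, 20, 6, 0)
  [3] (1, 1, 8, 8, 1)
  [4] (0, 1, 11, 9, 7)
  [5] (1, 3, 1, 5, 2)
  [6] (1, 1, 8, 8, 1)
  [7] (0, 1, 20, 6, 0)
  [8] (0, 1, 20, 6, 0)
  [9] (0, 1, 20, 6, 0)
  [10] (1, 3, 1, 5, 2)
  [11] (1, 3, 1, 0, 10)
  [12] (0, 1, 11, 9, 7)
  [13] (1, 1, 8, 8, 1)
  [14] (1, 2, 3, 3, 14)
  [15] (0, 1, 20, 6, 0)
  [16] (0, 1, 11, 9, 7)
  [17] (1, 2, 3, 3, 14)
  [18] (1, 1, 8, 8, 1)
  [19] (1, 1, 8, 8, 1)

6 distinct reps among the 19 weights ⇒ 6 W_29-linkage classes:

[[1, 11], [2, 7, 8, 9, 15], [3, 6, 13, 18, 19], [4, 12, 16], [5, 10], [14, 17]]


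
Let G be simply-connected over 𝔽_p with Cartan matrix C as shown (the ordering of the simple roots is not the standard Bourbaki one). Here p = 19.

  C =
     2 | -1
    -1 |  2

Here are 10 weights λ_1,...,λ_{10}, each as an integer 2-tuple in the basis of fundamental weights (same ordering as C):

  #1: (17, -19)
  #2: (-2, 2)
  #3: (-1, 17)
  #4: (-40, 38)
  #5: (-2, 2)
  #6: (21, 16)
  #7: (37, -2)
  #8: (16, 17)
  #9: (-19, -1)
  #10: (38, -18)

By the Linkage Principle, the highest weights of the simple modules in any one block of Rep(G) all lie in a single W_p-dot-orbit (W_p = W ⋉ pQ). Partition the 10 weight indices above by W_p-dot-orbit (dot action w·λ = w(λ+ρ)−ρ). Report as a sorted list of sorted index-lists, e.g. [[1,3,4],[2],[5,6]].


Cartan matrix: type A_2 (|W|=6); un-permuting the 2 rows.

Ā_19 reps of the 10 weights (A_2, coords as presented):

    1: (0, 18)
    2: (1, 2)
    3: (0, 18)
    4: (0, 18)
    5: (1, 2)
    6: (1, 2)
    7: (0, 18)
    8: (1, 2)
    9: (0, 18)
    10: (1, 2)

2 distinct reps among the 10 weights ⇒ 2 W_19-linkage classes:

[[1, 3, 4, 7, 9], [2, 5, 6, 8, 10]]


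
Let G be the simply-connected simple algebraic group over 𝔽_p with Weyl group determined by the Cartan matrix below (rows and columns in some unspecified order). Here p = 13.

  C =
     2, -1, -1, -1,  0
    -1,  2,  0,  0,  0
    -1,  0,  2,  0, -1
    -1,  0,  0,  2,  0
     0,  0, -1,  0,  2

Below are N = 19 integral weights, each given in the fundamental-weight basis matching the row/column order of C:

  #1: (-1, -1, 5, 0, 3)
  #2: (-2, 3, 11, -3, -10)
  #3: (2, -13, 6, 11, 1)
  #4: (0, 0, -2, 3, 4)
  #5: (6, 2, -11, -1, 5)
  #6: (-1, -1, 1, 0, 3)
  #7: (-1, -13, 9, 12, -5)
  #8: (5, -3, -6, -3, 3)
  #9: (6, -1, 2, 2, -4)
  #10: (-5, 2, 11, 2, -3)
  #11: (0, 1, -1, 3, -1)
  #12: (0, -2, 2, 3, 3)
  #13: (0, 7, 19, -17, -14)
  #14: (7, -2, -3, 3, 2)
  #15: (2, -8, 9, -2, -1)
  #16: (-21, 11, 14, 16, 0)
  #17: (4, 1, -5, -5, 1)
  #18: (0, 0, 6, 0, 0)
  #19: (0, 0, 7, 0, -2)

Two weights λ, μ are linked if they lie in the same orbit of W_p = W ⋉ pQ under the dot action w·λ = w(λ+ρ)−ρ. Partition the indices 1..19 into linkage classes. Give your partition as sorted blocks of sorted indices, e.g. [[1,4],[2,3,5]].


Cartan matrix: type D_5 (|W|=1920); un-permuting the 5 rows.

Each λ_j+ρ reduced to Ā_13; 5-tuples below use C's row order:

  λ_1 → (0, 0, 2, 1, 4);  λ_2 → (0, 1, 2, 1, 7);  λ_3 → (0, 1, 2, 1, 7);  λ_4 → (0, 1, 1, 4, 4);  λ_5 → (0, 0, 3, 3, 4);  λ_6 → (0, 0, 2, 1, 4);  λ_7 → (0, 0, 2, 1, 4);  λ_8 → (1, 1, 1, 1, 1);  λ_9 → (0, 0, 3, 3, 4);  λ_10 → (1, 1, 1, 1, 1);  λ_11 → (1, 2, 0, 4, 0);  λ_12 → (0, 1, 1, 4, 4);  λ_13 → (1, 2, 0, 4, 0);  λ_14 → (0, 1, 1, 4, 4);  λ_15 → (1, 2, 0, 4, 0);  λ_16 → (0, 1, 1, 4, 4);  λ_17 → (1, 1, 1, 1, 1);  λ_18 → (1, 1, 1, 1, 1);  λ_19 → (1, 1, 1, 1, 1)

The 19 indices split into 6 linkage classes (same alcove rep ⇔ same W_13-dot-orbit):

[[1, 6, 7], [2, 3], [4, 12, 14, 16], [5, 9], [8, 10, 17, 18, 19], [11, 13, 15]]


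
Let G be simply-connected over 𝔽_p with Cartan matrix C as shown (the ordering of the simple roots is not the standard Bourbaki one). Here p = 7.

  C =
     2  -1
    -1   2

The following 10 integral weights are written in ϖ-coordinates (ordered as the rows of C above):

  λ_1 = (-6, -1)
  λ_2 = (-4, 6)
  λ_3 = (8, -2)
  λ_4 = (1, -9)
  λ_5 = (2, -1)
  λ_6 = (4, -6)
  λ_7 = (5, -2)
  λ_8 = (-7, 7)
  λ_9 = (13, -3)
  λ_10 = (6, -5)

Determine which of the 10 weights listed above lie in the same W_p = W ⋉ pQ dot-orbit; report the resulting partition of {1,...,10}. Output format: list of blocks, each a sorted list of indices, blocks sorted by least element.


Type A_2, rank 2, |W|=6; reorder rows/cols to standard.

Folding the 10 weights λ_j+ρ into Ā_7 (reps in the given 2-coord order):

  1: (0, 5);  2: (3, 4);  3: (5, 1);  4: (5, 1);  5: (3, 0);  6: (0, 5);  7: (5, 1);  8: (5, 1);  9: (0, 5);  10: (3, 4)

The 10 indices split into 4 linkage classes (same alcove rep ⇔ same W_7-dot-orbit):

[[1, 6, 9], [2, 10], [3, 4, 7, 8], [5]]


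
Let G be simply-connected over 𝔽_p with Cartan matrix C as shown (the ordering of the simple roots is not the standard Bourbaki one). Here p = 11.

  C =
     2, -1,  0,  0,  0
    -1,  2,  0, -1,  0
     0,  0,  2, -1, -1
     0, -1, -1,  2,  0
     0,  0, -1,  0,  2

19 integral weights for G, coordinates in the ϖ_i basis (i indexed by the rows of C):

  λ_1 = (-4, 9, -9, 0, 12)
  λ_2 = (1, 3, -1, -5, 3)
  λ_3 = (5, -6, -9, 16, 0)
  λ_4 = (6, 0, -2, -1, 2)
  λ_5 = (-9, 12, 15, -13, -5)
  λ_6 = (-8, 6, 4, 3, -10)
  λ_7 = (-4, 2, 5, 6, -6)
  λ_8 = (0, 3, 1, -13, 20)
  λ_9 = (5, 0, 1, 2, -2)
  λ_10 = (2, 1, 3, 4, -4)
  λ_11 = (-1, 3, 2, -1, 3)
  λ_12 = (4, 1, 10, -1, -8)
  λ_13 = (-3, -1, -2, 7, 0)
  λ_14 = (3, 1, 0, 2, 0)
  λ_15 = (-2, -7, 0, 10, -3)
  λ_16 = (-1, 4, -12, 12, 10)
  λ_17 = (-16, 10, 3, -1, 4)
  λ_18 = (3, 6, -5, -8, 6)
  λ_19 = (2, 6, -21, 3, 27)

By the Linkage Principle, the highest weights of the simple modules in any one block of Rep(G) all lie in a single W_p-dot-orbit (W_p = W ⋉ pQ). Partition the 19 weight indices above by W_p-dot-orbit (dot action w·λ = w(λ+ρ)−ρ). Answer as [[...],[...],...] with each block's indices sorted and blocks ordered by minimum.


C ↔ A_5 under row/col permutation; |W(A_5)| = 720.

Ā_11 reps of the 19 weights (A_5, coords as presented):

  λ_1 → (0, 2, 1, 5, 0);  λ_2 → (2, 0, 4, 0, 0);  λ_3 → (5, 1, 1, 3, 0);  λ_4 → (7, 0, 0, 1, 2);  λ_5 → (4, 2, 1, 3, 1);  λ_6 → (2, 0, 4, 0, 0);  λ_7 → (0, 2, 1, 5, 0);  λ_8 → (5, 1, 1, 3, 0);  λ_9 → (5, 1, 1, 3, 0);  λ_10 → (0, 2, 1, 5, 0);  λ_11 → (0, 4, 3, 0, 4);  λ_12 → (2, 0, 4, 0, 0);  λ_13 → (0, 2, 1, 5, 0);  λ_14 → (4, 2, 1, 3, 1);  λ_15 → (5, 1, 1, 3, 0);  λ_16 → (2, 0, 4, 0, 0);  λ_17 → (2, 0, 4, 0, 0);  λ_18 → (0, 4, 3, 0, 4);  λ_19 → (0, 2, 1, 5, 0)

6 distinct reps among the 19 weights ⇒ 6 W_11-linkage classes:

[[1, 7, 10, 13, 19], [2, 6, 12, 16, 17], [3, 8, 9, 15], [4], [5, 14], [11, 18]]


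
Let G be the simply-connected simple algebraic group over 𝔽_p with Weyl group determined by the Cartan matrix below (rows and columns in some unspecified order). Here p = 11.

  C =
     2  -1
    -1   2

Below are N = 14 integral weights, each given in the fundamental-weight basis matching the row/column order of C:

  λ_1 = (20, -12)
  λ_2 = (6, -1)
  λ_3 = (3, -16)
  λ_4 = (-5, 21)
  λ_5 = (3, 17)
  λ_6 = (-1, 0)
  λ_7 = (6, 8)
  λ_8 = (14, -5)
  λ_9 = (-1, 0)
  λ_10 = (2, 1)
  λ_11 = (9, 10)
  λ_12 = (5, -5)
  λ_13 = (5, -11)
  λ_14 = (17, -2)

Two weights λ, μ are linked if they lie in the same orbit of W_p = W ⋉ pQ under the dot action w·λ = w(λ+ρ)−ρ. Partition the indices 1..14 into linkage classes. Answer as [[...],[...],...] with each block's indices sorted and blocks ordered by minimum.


Root system A_2: the 2×2 matrix C matches after relabeling.

W_11-reps of the 14 weights in Ā_11 (same 2-coord order as C):

  [1] (0, 1) · [2] (7, 0) · [3] (7, 0) · [4] (7, 0) · [5] (7, 0) · [6] (0, 1) · [7] (2, 4) · [8] (7, 0) · [9] (0, 1) · [10] (3, 2) · [11] (0, 1) · [12] (2, 4) · [13] (4, 6) · [14] (4, 6)

Partition of {1..14} into 5 W_11-dot-orbits:

[[1, 6, 9, 11], [2, 3, 4, 5, 8], [7, 12], [10], [13, 14]]


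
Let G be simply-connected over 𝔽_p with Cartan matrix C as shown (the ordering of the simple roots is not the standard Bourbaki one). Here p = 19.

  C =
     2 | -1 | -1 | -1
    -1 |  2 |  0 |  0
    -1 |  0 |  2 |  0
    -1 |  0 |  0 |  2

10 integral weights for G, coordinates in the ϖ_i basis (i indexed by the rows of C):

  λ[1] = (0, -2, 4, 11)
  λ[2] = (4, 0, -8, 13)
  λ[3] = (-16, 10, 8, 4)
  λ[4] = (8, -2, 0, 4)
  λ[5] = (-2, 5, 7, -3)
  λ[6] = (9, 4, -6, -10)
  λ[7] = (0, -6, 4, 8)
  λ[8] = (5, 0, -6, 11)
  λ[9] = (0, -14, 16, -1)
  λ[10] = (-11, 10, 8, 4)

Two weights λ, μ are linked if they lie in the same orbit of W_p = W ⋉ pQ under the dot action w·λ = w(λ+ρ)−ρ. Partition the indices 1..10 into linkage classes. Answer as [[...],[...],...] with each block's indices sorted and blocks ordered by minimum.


Dynkin diagram of C (from the 6 off-diagonal −1 entries): D_4.

λ_j+ρ reflected into Ā_19 (⟨·,θ^∨⟩≤19); 4-tuples as given:

    [1] (0, 1, 5, 12)
    [2] (0, 1, 5, 12)
    [3] (4, 1, 1, 5)
    [4] (4, 1, 1, 5)
    [5] (2, 3, 5, 1)
    [6] (4, 1, 1, 5)
    [7] (4, 1, 1, 5)
    [8] (0, 1, 5, 12)
    [9] (0, 1, 5, 12)
    [10] (4, 1, 1, 5)

3 distinct reps among the 10 weights ⇒ 3 W_19-linkage classes:

[[1, 2, 8, 9], [3, 4, 6, 7, 10], [5]]


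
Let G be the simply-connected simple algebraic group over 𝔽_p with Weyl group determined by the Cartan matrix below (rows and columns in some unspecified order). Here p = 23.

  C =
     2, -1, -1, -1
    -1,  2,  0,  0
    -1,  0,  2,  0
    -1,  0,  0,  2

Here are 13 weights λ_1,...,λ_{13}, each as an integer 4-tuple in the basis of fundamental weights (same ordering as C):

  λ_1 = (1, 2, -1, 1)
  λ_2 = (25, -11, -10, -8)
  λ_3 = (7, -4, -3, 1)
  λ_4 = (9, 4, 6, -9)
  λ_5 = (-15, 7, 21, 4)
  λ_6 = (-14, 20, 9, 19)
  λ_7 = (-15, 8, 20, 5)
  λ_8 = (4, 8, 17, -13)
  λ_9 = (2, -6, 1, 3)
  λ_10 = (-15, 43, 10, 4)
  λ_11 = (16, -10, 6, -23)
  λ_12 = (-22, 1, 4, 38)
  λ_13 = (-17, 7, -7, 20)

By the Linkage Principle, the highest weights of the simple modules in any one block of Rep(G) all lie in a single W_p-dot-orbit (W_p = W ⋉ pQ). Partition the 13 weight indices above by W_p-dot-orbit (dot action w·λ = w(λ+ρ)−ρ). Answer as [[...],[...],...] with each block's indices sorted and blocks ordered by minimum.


C ↔ D_4 under row/col permutation; |W(D_4)| = 192.

λ_j+ρ reflected into Ā_23 (⟨·,θ^∨⟩≤23); 4-tuples as given:

  [1] (2, 3, 0, 2);  [2] (3, 7, 6, 4);  [3] (3, 3, 2, 2);  [4] (1, 5, 7, 8);  [5] (1, 5, 7, 8);  [6] (3, 3, 2, 2);  [7] (1, 5, 7, 8);  [8] (2, 0, 9, 3);  [9] (2, 3, 0, 2);  [10] (2, 0, 9, 3);  [11] (1, 5, 7, 8);  [12] (2, 3, 0, 2);  [13] (1, 5, 7, 8)

The 13 indices split into 5 linkage classes (same alcove rep ⇔ same W_23-dot-orbit):

[[1, 9, 12], [2], [3, 6], [4, 5, 7, 11, 13], [8, 10]]


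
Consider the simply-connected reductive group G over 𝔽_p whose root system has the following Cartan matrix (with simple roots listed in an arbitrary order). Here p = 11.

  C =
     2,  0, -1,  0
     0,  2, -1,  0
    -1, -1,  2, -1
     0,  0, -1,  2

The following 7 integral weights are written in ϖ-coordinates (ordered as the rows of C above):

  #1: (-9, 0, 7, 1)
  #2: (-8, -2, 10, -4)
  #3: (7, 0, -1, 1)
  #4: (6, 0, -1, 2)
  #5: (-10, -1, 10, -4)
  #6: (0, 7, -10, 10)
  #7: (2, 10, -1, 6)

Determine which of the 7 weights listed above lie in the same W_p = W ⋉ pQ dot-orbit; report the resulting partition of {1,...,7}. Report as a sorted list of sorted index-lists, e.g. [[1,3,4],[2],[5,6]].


Root system D_4: the 4×4 matrix C matches after relabeling.

Folding the 7 weights λ_j+ρ into Ā_11 (reps in the given 4-coord order):

  λ_1+ρ ↦ (8, 1, 0, 2)
  λ_2+ρ ↦ (7, 1, 0, 3)
  λ_3+ρ ↦ (8, 1, 0, 2)
  λ_4+ρ ↦ (7, 1, 0, 3)
  λ_5+ρ ↦ (8, 1, 0, 2)
  λ_6+ρ ↦ (8, 1, 0, 2)
  λ_7+ρ ↦ (7, 1, 0, 3)

The 7 indices split into 2 linkage classes (same alcove rep ⇔ same W_11-dot-orbit):

[[1, 3, 5, 6], [2, 4, 7]]


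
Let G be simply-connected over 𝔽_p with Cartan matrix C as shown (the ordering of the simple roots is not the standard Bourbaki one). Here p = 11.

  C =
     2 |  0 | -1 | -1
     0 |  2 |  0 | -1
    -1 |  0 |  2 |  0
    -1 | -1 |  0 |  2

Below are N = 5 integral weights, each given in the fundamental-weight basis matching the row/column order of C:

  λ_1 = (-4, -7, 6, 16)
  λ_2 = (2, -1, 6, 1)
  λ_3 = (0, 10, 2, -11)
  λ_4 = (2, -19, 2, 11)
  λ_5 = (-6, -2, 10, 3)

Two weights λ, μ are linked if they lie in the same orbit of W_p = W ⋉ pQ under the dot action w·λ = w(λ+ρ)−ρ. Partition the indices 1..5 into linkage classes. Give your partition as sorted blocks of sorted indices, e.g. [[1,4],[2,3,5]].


Root system A_4: the 4×4 matrix C matches after relabeling.

Ā_11 reps of the 5 weights (A_4, coords as presented):

  1: (3, 4, 3, 1)
  2: (3, 1, 6, 1)
  3: (3, 1, 6, 1)
  4: (3, 4, 3, 1)
  5: (3, 1, 6, 1)

Linkage partition of the 5 weights (2 classes, p=11):

[[1, 4], [2, 3, 5]]


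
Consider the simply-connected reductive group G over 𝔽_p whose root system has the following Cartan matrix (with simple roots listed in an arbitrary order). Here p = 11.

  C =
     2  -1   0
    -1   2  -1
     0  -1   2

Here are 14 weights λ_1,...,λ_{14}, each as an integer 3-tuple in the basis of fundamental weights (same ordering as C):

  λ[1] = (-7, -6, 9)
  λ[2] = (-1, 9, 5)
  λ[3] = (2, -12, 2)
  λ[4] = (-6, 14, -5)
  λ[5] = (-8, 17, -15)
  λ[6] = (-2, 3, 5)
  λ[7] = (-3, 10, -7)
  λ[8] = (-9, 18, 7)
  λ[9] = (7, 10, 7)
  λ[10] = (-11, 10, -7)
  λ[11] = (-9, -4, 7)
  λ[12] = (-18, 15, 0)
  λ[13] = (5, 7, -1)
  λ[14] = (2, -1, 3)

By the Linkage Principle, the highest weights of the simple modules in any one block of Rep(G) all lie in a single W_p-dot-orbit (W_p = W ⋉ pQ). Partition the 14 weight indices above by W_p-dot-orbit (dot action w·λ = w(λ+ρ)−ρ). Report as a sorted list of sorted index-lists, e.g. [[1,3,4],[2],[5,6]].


Dynkin diagram of C (from the 4 off-diagonal −1 entries): A_3.

Folding the 14 weights λ_j+ρ into Ā_11 (reps in the given 3-coord order):

  λ_1+ρ ↦ (5, 5, 1)
  λ_2+ρ ↦ (5, 5, 1)
  λ_3+ρ ↦ (3, 5, 3)
  λ_4+ρ ↦ (1, 6, 0)
  λ_5+ρ ↦ (3, 0, 4)
  λ_6+ρ ↦ (1, 3, 6)
  λ_7+ρ ↦ (2, 3, 6)
  λ_8+ρ ↦ (3, 5, 3)
  λ_9+ρ ↦ (3, 5, 3)
  λ_10+ρ ↦ (5, 5, 1)
  λ_11+ρ ↦ (3, 5, 3)
  λ_12+ρ ↦ (5, 5, 1)
  λ_13+ρ ↦ (3, 5, 3)
  λ_14+ρ ↦ (3, 0, 4)

Grouping the 14 weights by Ā_11-representative: 6 linkage classes.

[[1, 2, 10, 12], [3, 8, 9, 11, 13], [4], [5, 14], [6], [7]]


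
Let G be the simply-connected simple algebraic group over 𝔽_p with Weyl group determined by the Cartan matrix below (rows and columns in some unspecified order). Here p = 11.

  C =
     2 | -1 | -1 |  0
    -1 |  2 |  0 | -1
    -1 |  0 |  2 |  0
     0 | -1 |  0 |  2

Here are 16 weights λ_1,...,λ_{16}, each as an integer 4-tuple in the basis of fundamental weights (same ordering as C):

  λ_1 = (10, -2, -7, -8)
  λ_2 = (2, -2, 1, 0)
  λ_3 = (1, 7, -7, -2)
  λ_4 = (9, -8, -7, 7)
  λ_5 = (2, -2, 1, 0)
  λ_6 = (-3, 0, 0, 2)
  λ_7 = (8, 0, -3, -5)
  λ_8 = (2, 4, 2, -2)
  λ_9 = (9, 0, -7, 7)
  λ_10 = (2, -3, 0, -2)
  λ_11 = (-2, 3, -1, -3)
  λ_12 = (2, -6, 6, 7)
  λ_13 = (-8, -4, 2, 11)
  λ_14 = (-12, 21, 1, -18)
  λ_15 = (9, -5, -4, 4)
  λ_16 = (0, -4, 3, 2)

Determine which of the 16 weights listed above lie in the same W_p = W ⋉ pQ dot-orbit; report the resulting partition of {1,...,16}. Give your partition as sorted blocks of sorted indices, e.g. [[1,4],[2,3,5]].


A_4 Cartan matrix, 4 simple roots permuted; ρ=(1,1,1,1).

Folding the 16 weights λ_j+ρ into Ā_11 (reps in the given 4-coord order):

    λ_1 → (3, 4, 3, 1)
    λ_2 → (2, 1, 2, 0)
    λ_3 → (4, 3, 2, 1)
    λ_4 → (3, 4, 3, 1)
    λ_5 → (2, 1, 2, 0)
    λ_6 → (0, 1, 1, 2)
    λ_7 → (4, 3, 2, 1)
    λ_8 → (3, 4, 3, 1)
    λ_9 → (2, 1, 2, 0)
    λ_10 → (0, 1, 1, 2)
    λ_11 → (0, 1, 1, 2)
    λ_12 → (2, 3, 3, 1)
    λ_13 → (4, 3, 2, 1)
    λ_14 → (2, 0, 4, 0)
    λ_15 → (3, 4, 3, 1)
    λ_16 → (2, 1, 2, 0)

These 16 weights hit 6 W_11-dot-orbits; sizes (4, 4, 3, 3, 1, 1):

[[1, 4, 8, 15], [2, 5, 9, 16], [3, 7, 13], [6, 10, 11], [12], [14]]


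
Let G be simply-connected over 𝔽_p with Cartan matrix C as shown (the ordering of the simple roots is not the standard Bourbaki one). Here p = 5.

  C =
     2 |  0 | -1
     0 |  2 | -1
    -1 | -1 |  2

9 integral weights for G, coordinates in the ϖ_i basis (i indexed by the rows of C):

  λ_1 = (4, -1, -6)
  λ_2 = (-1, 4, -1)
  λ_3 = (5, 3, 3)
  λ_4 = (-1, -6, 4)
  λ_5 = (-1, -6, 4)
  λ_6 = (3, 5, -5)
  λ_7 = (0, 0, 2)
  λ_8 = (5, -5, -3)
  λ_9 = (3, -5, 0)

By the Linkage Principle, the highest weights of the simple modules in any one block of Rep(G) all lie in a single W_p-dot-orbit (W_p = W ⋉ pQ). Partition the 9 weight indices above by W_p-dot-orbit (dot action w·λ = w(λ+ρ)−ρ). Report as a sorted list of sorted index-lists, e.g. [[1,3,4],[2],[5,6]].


Root system A_3: the 3×3 matrix C matches after relabeling.

W_5-reps of the 9 weights in Ā_5 (same 3-coord order as C):

    1: (0, 5, 0)
    2: (0, 5, 0)
    3: (1, 1, 3)
    4: (0, 5, 0)
    5: (0, 5, 0)
    6: (1, 1, 3)
    7: (1, 1, 3)
    8: (1, 1, 3)
    9: (1, 1, 3)

These 9 weights hit 2 W_5-dot-orbits; sizes (4, 5):

[[1, 2, 4, 5], [3, 6, 7, 8, 9]]


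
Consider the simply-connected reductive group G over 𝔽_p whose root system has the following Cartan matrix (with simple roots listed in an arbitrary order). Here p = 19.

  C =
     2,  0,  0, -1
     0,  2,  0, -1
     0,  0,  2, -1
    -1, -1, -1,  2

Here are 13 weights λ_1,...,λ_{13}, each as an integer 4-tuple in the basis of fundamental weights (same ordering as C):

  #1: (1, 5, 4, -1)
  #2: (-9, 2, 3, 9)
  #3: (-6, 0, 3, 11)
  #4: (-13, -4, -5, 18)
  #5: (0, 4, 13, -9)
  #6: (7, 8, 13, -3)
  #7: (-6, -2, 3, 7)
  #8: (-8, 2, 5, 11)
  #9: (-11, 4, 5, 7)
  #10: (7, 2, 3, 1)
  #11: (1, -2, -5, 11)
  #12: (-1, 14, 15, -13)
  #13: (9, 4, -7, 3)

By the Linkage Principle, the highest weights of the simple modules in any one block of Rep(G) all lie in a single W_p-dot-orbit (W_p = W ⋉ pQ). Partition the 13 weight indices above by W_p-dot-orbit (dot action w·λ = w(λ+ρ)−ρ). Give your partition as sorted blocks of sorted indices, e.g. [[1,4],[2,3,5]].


C ↔ D_4 under row/col permutation; |W(D_4)| = 192.

Alcove-folded reps (p=19, 13 weights, presented ϖ-order):

  λ_1+ρ ↦ (2, 6, 5, 0) · λ_2+ρ ↦ (8, 3, 4, 2) · λ_3+ρ ↦ (5, 1, 4, 2) · λ_4+ρ ↦ (12, 3, 4, 0) · λ_5+ρ ↦ (5, 1, 4, 2) · λ_6+ρ ↦ (2, 1, 4, 5) · λ_7+ρ ↦ (5, 1, 4, 2) · λ_8+ρ ↦ (5, 1, 4, 2) · λ_9+ρ ↦ (8, 3, 4, 2) · λ_10+ρ ↦ (8, 3, 4, 2) · λ_11+ρ ↦ (2, 1, 4, 5) · λ_12+ρ ↦ (12, 3, 4, 0) · λ_13+ρ ↦ (8, 3, 4, 2)

Grouping the 13 weights by Ā_19-representative: 5 linkage classes.

[[1], [2, 9, 10, 13], [3, 5, 7, 8], [4, 12], [6, 11]]


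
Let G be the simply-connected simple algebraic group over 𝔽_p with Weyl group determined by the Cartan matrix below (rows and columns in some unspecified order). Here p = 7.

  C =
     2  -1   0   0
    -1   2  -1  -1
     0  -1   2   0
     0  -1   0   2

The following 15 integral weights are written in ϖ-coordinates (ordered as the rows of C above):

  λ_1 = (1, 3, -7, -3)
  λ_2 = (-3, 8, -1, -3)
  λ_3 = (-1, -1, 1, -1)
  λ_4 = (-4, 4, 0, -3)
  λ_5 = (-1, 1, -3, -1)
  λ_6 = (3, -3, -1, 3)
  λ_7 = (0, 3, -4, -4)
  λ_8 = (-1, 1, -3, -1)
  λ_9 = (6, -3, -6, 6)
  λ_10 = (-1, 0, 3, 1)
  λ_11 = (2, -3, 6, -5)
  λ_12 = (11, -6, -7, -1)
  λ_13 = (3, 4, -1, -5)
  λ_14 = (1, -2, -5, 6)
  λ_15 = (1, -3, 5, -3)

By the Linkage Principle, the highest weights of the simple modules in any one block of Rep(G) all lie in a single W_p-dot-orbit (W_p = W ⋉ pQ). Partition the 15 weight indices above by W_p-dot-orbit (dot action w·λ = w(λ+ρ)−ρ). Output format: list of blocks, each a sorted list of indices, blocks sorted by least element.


D_4 Cartan matrix, 4 simple roots permuted; ρ=(1,1,1,1).

W_7-reps of the 15 weights in Ā_7 (same 4-coord order as C):

    λ_1 → (2, 0, 2, 2)
    λ_2 → (0, 0, 2, 0)
    λ_3 → (0, 0, 2, 0)
    λ_4 → (3, 0, 1, 2)
    λ_5 → (0, 0, 2, 0)
    λ_6 → (2, 0, 2, 2)
    λ_7 → (1, 1, 1, 1)
    λ_8 → (0, 0, 2, 0)
    λ_9 → (0, 0, 2, 0)
    λ_10 → (0, 0, 4, 2)
    λ_11 → (3, 0, 1, 2)
    λ_12 → (0, 0, 4, 2)
    λ_13 → (2, 0, 2, 2)
    λ_14 → (3, 0, 1, 2)
    λ_15 → (2, 0, 2, 2)

Partition of {1..15} into 5 W_7-dot-orbits:

[[1, 6, 13, 15], [2, 3, 5, 8, 9], [4, 11, 14], [7], [10, 12]]


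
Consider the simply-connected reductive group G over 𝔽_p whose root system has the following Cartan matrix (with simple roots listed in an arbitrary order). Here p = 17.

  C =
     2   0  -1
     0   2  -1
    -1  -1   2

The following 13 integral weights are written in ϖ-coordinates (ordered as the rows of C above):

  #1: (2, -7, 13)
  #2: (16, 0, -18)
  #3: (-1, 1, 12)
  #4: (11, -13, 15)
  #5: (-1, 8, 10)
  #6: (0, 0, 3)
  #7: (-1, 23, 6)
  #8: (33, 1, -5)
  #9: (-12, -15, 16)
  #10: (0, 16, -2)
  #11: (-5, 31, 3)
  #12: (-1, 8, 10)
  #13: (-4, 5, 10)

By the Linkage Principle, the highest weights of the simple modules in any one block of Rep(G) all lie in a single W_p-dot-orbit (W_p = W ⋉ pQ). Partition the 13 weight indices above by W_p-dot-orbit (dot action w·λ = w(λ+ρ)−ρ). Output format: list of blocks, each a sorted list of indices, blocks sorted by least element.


Root system A_3: the 3×3 matrix C matches after relabeling.

λ_j+ρ reflected into Ā_17 (⟨·,θ^∨⟩≤17); 3-tuples as given:

  λ_1 → (3, 6, 8);  λ_2 → (0, 16, 1);  λ_3 → (0, 2, 13);  λ_4 → (1, 1, 4);  λ_5 → (3, 6, 8);  λ_6 → (1, 1, 4);  λ_7 → (7, 3, 7);  λ_8 → (0, 2, 13);  λ_9 → (3, 6, 8);  λ_10 → (0, 16, 1);  λ_11 → (0, 2, 13);  λ_12 → (3, 6, 8);  λ_13 → (3, 6, 8)

5 distinct reps among the 13 weights ⇒ 5 W_17-linkage classes:

[[1, 5, 9, 12, 13], [2, 10], [3, 8, 11], [4, 6], [7]]


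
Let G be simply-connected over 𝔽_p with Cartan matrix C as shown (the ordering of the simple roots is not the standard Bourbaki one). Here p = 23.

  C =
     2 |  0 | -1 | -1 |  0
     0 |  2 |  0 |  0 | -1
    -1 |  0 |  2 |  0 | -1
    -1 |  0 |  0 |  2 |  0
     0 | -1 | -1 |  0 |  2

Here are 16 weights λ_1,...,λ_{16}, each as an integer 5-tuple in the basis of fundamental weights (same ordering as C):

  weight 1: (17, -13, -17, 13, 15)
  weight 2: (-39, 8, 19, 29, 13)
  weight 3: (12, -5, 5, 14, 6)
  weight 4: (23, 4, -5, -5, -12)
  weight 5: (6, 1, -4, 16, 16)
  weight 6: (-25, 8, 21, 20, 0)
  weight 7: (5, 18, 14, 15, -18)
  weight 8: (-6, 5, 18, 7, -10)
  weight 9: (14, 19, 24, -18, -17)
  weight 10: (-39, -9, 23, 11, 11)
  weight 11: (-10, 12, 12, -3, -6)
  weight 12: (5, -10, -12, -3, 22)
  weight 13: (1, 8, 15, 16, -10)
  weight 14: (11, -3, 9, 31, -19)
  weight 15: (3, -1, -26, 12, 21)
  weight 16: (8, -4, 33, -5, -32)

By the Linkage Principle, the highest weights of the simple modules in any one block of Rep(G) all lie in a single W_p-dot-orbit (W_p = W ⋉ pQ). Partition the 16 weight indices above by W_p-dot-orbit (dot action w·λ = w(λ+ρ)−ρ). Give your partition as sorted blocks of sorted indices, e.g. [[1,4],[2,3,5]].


Root system A_5: the 5×5 matrix C matches after relabeling.

Ā_23 reps of the 16 weights (A_5, coords as presented):

  1: (2, 9, 4, 5, 3) · 2: (0, 3, 3, 5, 8) · 3: (5, 3, 5, 3, 6) · 4: (5, 3, 5, 3, 6) · 5: (4, 14, 2, 0, 1) · 6: (13, 1, 1, 6, 0) · 7: (4, 14, 2, 0, 1) · 8: (5, 3, 5, 3, 6) · 9: (4, 14, 2, 0, 1) · 10: (1, 8, 2, 8, 2) · 11: (1, 8, 2, 8, 2) · 12: (2, 9, 4, 5, 3) · 13: (2, 9, 4, 5, 3) · 14: (1, 8, 2, 8, 2) · 15: (13, 1, 1, 6, 0) · 16: (0, 3, 3, 5, 8)

6 distinct reps among the 16 weights ⇒ 6 W_23-linkage classes:

[[1, 12, 13], [2, 16], [3, 4, 8], [5, 7, 9], [6, 15], [10, 11, 14]]


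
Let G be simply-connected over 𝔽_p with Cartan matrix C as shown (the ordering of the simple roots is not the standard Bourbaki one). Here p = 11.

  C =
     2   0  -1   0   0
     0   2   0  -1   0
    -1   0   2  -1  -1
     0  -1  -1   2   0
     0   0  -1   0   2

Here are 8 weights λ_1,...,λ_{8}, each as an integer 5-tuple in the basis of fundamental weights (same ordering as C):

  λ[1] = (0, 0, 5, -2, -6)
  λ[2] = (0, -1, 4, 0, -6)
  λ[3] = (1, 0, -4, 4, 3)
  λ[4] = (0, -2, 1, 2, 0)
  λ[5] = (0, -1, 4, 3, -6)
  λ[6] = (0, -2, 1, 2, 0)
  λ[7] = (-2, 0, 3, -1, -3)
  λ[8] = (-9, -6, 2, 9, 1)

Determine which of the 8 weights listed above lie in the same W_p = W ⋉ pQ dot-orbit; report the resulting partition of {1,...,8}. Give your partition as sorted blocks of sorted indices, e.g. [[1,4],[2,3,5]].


Type D_5, rank 5, |W|=1920; reorder rows/cols to standard.

λ_j+ρ reflected into Ā_11 (⟨·,θ^∨⟩≤11); 5-tuples as given:

  λ_1+ρ ↦ (1, 0, 0, 1, 5)
  λ_2+ρ ↦ (1, 0, 0, 1, 5)
  λ_3+ρ ↦ (1, 1, 2, 2, 1)
  λ_4+ρ ↦ (1, 1, 2, 2, 1)
  λ_5+ρ ↦ (1, 0, 0, 1, 5)
  λ_6+ρ ↦ (1, 1, 2, 2, 1)
  λ_7+ρ ↦ (1, 1, 1, 0, 2)
  λ_8+ρ ↦ (1, 1, 2, 2, 1)

Partition of {1..8} into 3 W_11-dot-orbits:

[[1, 2, 5], [3, 4, 6, 8], [7]]


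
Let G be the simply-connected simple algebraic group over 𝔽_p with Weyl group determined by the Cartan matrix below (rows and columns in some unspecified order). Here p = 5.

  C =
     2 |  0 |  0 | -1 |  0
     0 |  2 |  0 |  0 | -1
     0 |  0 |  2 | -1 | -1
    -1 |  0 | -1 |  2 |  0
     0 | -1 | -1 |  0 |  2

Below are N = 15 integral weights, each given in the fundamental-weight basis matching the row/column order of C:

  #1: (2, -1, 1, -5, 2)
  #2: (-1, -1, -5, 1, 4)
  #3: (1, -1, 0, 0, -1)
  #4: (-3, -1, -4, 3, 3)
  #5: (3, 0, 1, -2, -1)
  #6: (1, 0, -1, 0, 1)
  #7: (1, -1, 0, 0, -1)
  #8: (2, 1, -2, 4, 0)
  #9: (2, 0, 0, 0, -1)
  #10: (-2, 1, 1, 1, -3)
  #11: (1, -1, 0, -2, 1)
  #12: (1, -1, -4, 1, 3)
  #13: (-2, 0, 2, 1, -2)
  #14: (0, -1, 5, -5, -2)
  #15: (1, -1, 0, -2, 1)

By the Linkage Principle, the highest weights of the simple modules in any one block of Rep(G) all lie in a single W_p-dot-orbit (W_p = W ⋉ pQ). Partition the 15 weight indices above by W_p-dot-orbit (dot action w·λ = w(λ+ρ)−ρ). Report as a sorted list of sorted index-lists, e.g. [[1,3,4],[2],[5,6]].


A_5 Cartan matrix, 5 simple roots permuted; ρ=(1,1,1,1,1).

W_5-reps of the 15 weights in Ā_5 (same 5-coord order as C):

  1: (1, 0, 2, 1, 1) · 2: (2, 0, 2, 0, 1) · 3: (2, 0, 1, 1, 0) · 4: (1, 0, 2, 1, 1) · 5: (2, 0, 1, 1, 0) · 6: (1, 0, 0, 1, 2) · 7: (2, 0, 1, 1, 0) · 8: (2, 0, 2, 0, 1) · 9: (2, 0, 1, 1, 0) · 10: (1, 0, 0, 1, 2) · 11: (1, 0, 0, 1, 2) · 12: (1, 0, 2, 1, 1) · 13: (1, 0, 2, 1, 1) · 14: (2, 0, 1, 1, 0) · 15: (1, 0, 0, 1, 2)

Partition of {1..15} into 4 W_5-dot-orbits:

[[1, 4, 12, 13], [2, 8], [3, 5, 7, 9, 14], [6, 10, 11, 15]]


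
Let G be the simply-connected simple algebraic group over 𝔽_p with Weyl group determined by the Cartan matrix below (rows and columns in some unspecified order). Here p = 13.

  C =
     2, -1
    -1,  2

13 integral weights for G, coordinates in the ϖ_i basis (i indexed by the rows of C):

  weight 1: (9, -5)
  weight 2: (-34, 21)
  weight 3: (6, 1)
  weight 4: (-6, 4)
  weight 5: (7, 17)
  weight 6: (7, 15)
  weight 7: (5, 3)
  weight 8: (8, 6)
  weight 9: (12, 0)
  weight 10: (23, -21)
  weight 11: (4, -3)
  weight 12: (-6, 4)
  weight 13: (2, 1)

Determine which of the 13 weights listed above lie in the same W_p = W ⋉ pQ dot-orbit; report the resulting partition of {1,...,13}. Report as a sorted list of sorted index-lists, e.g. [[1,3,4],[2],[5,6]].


Root system A_2: the 2×2 matrix C matches after relabeling.

Each λ_j+ρ reduced to Ā_13; 2-tuples below use C's row order:

  1: (6, 4);  2: (7, 2);  3: (7, 2);  4: (5, 0);  5: (5, 0);  6: (3, 2);  7: (6, 4);  8: (6, 4);  9: (12, 0);  10: (7, 2);  11: (3, 2);  12: (5, 0);  13: (3, 2)

Grouping the 13 weights by Ā_13-representative: 5 linkage classes.

[[1, 7, 8], [2, 3, 10], [4, 5, 12], [6, 11, 13], [9]]


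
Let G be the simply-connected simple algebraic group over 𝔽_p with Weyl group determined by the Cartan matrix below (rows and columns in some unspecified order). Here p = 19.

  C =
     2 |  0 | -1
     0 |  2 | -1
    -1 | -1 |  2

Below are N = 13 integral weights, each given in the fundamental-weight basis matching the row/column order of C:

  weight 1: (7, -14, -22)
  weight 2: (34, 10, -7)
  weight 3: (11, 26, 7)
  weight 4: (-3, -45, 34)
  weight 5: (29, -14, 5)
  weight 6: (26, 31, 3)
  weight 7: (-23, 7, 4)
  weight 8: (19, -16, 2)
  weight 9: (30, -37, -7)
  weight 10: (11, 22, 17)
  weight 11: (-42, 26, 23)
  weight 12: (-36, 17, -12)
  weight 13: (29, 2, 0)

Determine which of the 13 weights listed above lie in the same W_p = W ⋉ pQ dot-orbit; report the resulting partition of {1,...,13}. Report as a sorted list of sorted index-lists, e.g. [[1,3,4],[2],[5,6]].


A_3 Cartan matrix, 3 simple roots permuted; ρ=(1,1,1).

λ_j+ρ reflected into Ā_19 (⟨·,θ^∨⟩≤19); 3-tuples as given:

    [1] (2, 7, 4)
    [2] (2, 6, 8)
    [3] (7, 8, 1)
    [4] (2, 6, 8)
    [5] (2, 7, 4)
    [6] (2, 7, 4)
    [7] (2, 6, 8)
    [8] (4, 1, 11)
    [9] (2, 7, 4)
    [10] (4, 1, 11)
    [11] (2, 6, 8)
    [12] (7, 8, 1)
    [13] (4, 1, 11)

Grouping the 13 weights by Ā_19-representative: 4 linkage classes.

[[1, 5, 6, 9], [2, 4, 7, 11], [3, 12], [8, 10, 13]]


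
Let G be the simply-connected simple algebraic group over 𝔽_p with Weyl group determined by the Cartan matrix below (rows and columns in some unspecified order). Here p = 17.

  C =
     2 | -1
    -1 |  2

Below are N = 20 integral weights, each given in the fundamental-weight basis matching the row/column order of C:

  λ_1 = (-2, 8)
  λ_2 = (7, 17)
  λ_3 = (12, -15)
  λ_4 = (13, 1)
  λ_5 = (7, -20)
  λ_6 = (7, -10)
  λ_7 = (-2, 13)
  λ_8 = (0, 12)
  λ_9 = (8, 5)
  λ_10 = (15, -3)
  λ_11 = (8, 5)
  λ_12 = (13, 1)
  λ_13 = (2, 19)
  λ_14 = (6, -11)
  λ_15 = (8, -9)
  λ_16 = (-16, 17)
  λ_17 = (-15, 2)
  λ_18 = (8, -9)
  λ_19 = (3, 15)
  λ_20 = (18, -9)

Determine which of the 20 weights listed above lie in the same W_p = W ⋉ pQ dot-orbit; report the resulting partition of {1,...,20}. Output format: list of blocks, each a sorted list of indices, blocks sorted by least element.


Dynkin diagram of C (from the 2 off-diagonal −1 entries): A_2.

Folding the 20 weights λ_j+ρ into Ā_17 (reps in the given 2-coord order):

  λ_1 → (1, 8);  λ_2 → (1, 8);  λ_3 → (1, 13);  λ_4 → (14, 2);  λ_5 → (9, 6);  λ_6 → (1, 8);  λ_7 → (1, 13);  λ_8 → (1, 13);  λ_9 → (9, 6);  λ_10 → (14, 2);  λ_11 → (9, 6);  λ_12 → (14, 2);  λ_13 → (3, 11);  λ_14 → (3, 7);  λ_15 → (1, 8);  λ_16 → (14, 2);  λ_17 → (3, 11);  λ_18 → (1, 8);  λ_19 → (1, 13);  λ_20 → (9, 6)

Partition of {1..20} into 6 W_17-dot-orbits:

[[1, 2, 6, 15, 18], [3, 7, 8, 19], [4, 10, 12, 16], [5, 9, 11, 20], [13, 17], [14]]


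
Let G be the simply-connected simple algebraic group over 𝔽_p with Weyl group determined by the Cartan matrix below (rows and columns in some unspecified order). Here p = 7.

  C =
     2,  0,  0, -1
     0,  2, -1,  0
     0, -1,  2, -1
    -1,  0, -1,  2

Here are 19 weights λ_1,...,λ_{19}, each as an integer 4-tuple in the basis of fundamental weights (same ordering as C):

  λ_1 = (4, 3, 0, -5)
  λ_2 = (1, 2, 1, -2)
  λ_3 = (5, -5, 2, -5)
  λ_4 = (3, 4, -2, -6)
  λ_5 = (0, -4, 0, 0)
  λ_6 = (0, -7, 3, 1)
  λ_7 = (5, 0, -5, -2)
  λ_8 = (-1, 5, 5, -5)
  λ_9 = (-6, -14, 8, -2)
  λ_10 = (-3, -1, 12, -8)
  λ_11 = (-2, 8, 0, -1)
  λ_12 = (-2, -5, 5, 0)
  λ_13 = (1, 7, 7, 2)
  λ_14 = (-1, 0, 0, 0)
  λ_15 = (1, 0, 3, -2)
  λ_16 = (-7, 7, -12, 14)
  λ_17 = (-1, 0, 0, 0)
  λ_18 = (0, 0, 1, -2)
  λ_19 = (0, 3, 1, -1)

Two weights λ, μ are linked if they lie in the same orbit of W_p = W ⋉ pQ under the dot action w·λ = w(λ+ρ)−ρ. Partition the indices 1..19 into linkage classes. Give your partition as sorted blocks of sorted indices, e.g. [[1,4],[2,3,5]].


A_4 Cartan matrix, 4 simple roots permuted; ρ=(1,1,1,1).

W_7-reps of the 19 weights in Ā_7 (same 4-coord order as C):

  [1] (1, 1, 3, 1) · [2] (1, 3, 1, 1) · [3] (1, 1, 3, 1) · [4] (1, 1, 3, 1) · [5] (0, 1, 1, 1) · [6] (1, 4, 2, 0) · [7] (1, 1, 3, 1) · [8] (0, 1, 1, 1) · [9] (1, 3, 1, 1) · [10] (1, 4, 2, 0) · [11] (1, 4, 2, 0) · [12] (1, 4, 2, 0) · [13] (1, 3, 2, 0) · [14] (0, 1, 1, 1) · [15] (1, 1, 3, 1) · [16] (1, 3, 1, 1) · [17] (0, 1, 1, 1) · [18] (0, 1, 1, 1) · [19] (1, 4, 2, 0)

The 19 indices split into 5 linkage classes (same alcove rep ⇔ same W_7-dot-orbit):

[[1, 3, 4, 7, 15], [2, 9, 16], [5, 8, 14, 17, 18], [6, 10, 11, 12, 19], [13]]
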